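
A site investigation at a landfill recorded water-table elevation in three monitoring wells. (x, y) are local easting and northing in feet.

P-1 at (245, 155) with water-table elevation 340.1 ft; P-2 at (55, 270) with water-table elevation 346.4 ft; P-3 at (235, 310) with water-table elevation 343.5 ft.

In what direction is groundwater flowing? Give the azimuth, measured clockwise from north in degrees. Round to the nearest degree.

With h = a·x + b·y + c and P-1 as origin, the differences give:
  (-190)·a + 115·b = +6.3
  (-10)·a + 155·b = +3.4
Eliminate b (×155 and ×115, subtract): -28300·a = 585.50 → a = ∂h/∂x = -0.02069
Back-substitute: b = ∂h/∂y = +0.02060.
Flow direction (−∇h) has components (+0.02069 E, -0.02060 N).
Azimuth = atan2(E, N) = atan2(+0.02069, -0.02060) = 134.9° ≈ 135°.

135°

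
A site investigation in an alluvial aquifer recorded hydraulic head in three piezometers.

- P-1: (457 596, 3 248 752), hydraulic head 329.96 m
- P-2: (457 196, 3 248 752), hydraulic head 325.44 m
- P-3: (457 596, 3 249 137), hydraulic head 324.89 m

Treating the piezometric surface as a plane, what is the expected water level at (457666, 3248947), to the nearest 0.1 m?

∂h/∂x = (325.44 − 329.96) / (457196 − 457596) = +0.01130
∂h/∂y = (324.89 − 329.96) / (3249137 − 3248752) = -0.01317
h(457666, 3248947) = 329.96 + (+0.01130)·(70) + (-0.01317)·(195) = 329.96 +0.791 -2.568 = 328.183 m.

328.2 m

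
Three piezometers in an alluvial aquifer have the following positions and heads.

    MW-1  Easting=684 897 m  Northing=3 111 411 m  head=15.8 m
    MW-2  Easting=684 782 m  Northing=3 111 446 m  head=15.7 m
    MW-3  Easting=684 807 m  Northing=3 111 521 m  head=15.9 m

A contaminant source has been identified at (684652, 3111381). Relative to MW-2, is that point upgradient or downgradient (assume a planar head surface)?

downgradient

With h = a·x + b·y + c and MW-1 as origin, the differences give:
  (-115)·a + 35·b = -0.1
  (-90)·a + 110·b = +0.1
Eliminate b (×110 and ×35, subtract): -9500·a = -14.50 → a = ∂h/∂x = +0.001526
Back-substitute: b = ∂h/∂y = +0.002158.
Head at (684652, 3111381) = 15.8 + (+0.001526)·(-245) + (+0.002158)·(-30) = 15.36 m.
That is lower than the 15.7 m at MW-2, so the point is downgradient.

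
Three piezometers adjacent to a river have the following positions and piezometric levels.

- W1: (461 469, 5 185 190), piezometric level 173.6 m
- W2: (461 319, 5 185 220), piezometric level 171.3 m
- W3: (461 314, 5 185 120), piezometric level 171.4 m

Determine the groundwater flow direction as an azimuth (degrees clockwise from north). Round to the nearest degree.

277°

Three-point gradient (reference W1): Δ to W2 = (-150, 30, -2.3), Δ to W3 = (-155, -70, -2.2).
∂h/∂x = +0.01498, ∂h/∂y = -0.001749 (det = 15150).
Flow direction (−∇h) has components (-0.01498 E, +0.001749 N).
Azimuth = atan2(E, N) = atan2(-0.01498, +0.001749) = 276.7° ≈ 277°.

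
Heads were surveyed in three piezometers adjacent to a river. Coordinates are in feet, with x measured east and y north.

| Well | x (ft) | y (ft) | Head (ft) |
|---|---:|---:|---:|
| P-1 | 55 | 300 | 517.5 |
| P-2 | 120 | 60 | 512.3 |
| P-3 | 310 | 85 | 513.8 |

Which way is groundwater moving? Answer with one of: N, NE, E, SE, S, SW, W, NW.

S

With h = a·x + b·y + c and P-1 as origin, the differences give:
  65·a + (-240)·b = -5.2
  255·a + (-215)·b = -3.7
Eliminate b (×(-215) and ×(-240), subtract): 47225·a = 230.00 → a = ∂h/∂x = +0.004870
Back-substitute: b = ∂h/∂y = +0.02299.
Flow = −∇h = (-0.004870 east, -0.02299 north), which points south.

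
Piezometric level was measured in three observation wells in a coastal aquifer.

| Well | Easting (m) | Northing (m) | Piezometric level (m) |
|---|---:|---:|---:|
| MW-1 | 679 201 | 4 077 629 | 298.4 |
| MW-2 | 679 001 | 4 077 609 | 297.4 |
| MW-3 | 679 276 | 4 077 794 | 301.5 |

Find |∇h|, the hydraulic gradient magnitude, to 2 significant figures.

Three-point gradient (reference MW-1): Δ to MW-2 = (-200, -20, -1.0), Δ to MW-3 = (75, 165, +3.1).
∂h/∂x = +0.003270, ∂h/∂y = +0.01730 (det = -31500).
|∇h| = √(0.003270² + 0.01730²) = 0.01761

0.018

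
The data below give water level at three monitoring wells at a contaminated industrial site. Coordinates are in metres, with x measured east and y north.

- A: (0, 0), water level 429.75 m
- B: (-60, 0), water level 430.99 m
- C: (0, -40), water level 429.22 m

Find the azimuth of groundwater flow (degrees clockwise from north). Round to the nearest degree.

∂h/∂x = (430.99 − 429.75) / (-60 − 0) = -0.02067
∂h/∂y = (429.22 − 429.75) / (-40 − 0) = +0.01325
Flow direction (−∇h) has components (+0.02067 E, -0.01325 N).
Azimuth = atan2(E, N) = atan2(+0.02067, -0.01325) = 122.7° ≈ 123°.

123°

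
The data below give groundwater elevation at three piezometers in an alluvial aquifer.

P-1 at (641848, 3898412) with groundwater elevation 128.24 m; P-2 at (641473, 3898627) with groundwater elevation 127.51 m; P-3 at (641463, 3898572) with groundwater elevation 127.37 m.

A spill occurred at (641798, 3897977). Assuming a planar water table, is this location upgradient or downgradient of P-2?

downgradient

Differences from P-1: to P-2 (Δx, Δy, Δh) = (-375, 215, -0.73); to P-3 = (-385, 160, -0.87).
Determinant of the coordinate differences = (-375)·160 − (-385)·215 = 22775.
∂h/∂x = [(-0.73)·160 − (-0.87)·215] / 22775 = +0.003085
∂h/∂y = [(-375)·(-0.87) − (-385)·(-0.73)] / 22775 = +0.001985
Head at (641798, 3897977) = 128.24 + (+0.003085)·(-50) + (+0.001985)·(-435) = 127.22 m.
That is lower than the 127.51 m at P-2, so the point is downgradient.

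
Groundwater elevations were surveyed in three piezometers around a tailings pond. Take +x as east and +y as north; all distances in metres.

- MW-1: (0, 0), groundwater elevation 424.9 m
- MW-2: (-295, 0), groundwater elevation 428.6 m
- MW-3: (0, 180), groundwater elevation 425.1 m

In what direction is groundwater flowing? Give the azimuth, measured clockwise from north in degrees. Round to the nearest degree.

095°

∂h/∂x = (428.6 − 424.9) / (-295 − 0) = -0.01254
∂h/∂y = (425.1 − 424.9) / (180 − 0) = +0.001111
Flow direction (−∇h) has components (+0.01254 E, -0.001111 N).
Azimuth = atan2(E, N) = atan2(+0.01254, -0.001111) = 95.1° ≈ 095°.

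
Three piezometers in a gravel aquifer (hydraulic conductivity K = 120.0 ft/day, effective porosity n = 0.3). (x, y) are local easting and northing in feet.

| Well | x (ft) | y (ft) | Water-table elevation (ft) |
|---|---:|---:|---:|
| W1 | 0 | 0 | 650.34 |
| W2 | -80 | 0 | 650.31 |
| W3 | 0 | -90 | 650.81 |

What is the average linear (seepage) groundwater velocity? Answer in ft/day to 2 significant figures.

∂h/∂x = (650.31 − 650.34) / (-80 − 0) = +0.0003750
∂h/∂y = (650.81 − 650.34) / (-90 − 0) = -0.005222
|∇h| = √(0.0003750² + -0.005222²) = 0.005235
Seepage velocity v = K·i/n = 120.0 × 0.005235 / 0.3 = 2.094 ft/day.

2.1 ft/day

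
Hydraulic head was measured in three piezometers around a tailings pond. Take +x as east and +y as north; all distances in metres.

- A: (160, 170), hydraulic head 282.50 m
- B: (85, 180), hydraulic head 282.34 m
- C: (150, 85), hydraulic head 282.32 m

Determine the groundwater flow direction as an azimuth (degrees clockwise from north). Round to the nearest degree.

With h = a·x + b·y + c and A as origin, the differences give:
  (-75)·a + 10·b = -0.16
  (-10)·a + (-85)·b = -0.18
Eliminate b (×(-85) and ×10, subtract): 6475·a = 15.400 → a = ∂h/∂x = +0.002378
Back-substitute: b = ∂h/∂y = +0.001838.
Flow direction (−∇h) has components (-0.002378 E, -0.001838 N).
Azimuth = atan2(E, N) = atan2(-0.002378, -0.001838) = 232.3° ≈ 232°.

232°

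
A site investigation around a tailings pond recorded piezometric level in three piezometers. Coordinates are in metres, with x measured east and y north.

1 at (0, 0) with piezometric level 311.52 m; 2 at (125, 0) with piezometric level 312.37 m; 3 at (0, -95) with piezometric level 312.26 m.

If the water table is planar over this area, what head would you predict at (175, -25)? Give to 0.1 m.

∂h/∂x = (312.37 − 311.52) / (125 − 0) = +0.006800
∂h/∂y = (312.26 − 311.52) / (-95 − 0) = -0.007789
h(175, -25) = 311.52 + (+0.006800)·(175) + (-0.007789)·(-25) = 311.52 +1.190 +0.195 = 312.905 m.

312.9 m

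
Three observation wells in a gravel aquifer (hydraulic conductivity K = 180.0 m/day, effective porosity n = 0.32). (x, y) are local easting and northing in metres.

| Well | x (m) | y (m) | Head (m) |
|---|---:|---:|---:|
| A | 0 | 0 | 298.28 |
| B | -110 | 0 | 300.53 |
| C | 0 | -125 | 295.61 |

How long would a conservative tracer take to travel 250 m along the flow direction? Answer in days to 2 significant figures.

∂h/∂x = (300.53 − 298.28) / (-110 − 0) = -0.02045
∂h/∂y = (295.61 − 298.28) / (-125 − 0) = +0.02136
|∇h| = √(-0.02045² + 0.02136²) = 0.02957
Seepage velocity v = K·i/n = 180.0 × 0.02957 / 0.32 = 16.63 m/day.
t = 250 / 16.63 = 15.03 days.

15 days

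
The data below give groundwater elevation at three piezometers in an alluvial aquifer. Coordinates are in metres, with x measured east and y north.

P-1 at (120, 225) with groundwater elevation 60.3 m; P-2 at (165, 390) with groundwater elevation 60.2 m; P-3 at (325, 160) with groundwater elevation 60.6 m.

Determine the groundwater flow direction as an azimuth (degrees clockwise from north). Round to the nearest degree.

308°

Taking P-1 as reference: P-2−P-1 = (45, 165, -0.1); P-3−P-1 = (205, -65, +0.3).
Determinant of the coordinate differences = 45·(-65) − 205·165 = -36750.
∂h/∂x = [(-0.1)·(-65) − (+0.3)·165] / -36750 = +0.001170
∂h/∂y = [45·(+0.3) − 205·(-0.1)] / -36750 = -0.0009252
Flow direction (−∇h) has components (-0.001170 E, +0.0009252 N).
Azimuth = atan2(E, N) = atan2(-0.001170, +0.0009252) = 308.3° ≈ 308°.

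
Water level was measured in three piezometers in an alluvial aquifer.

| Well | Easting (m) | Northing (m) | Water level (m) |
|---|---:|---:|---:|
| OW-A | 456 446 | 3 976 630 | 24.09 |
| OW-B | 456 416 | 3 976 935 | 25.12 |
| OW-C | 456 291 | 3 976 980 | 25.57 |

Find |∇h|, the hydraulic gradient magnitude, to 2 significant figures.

0.0040

Differences from OW-A: to OW-B (Δx, Δy, Δh) = (-30, 305, +1.03); to OW-C = (-155, 350, +1.48).
Solve a·Δx + b·Δy = Δh: det = (-30)·350 − (-155)·305 = 36775.
∂h/∂x = [(+1.03)·350 − (+1.48)·305] / 36775 = -0.002472
∂h/∂y = [(-30)·(+1.48) − (-155)·(+1.03)] / 36775 = +0.003134
|∇h| = √(-0.002472² + 0.003134²) = 0.003992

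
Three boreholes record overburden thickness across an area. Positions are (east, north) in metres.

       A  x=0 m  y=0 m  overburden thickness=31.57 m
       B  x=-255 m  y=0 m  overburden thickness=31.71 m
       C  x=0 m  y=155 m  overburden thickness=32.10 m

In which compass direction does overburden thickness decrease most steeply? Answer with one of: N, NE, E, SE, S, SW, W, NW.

∂d/∂x = (31.71 − 31.57) / (-255 − 0) = -0.0005490
∂d/∂y = (32.10 − 31.57) / (155 − 0) = +0.003419
Steepest decrease is along −∇f = (+0.0005490 E, -0.003419 N) → south.

S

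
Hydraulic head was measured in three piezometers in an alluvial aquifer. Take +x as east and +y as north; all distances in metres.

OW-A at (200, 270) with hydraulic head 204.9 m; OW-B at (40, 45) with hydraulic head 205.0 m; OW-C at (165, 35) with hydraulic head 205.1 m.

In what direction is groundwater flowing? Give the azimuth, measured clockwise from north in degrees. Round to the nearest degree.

323°

Differences from OW-A: to OW-B (Δx, Δy, Δh) = (-160, -225, +0.1); to OW-C = (-35, -235, +0.2).
Determinant of the coordinate differences = (-160)·(-235) − (-35)·(-225) = 29725.
∂h/∂x = [(+0.1)·(-235) − (+0.2)·(-225)] / 29725 = +0.0007233
∂h/∂y = [(-160)·(+0.2) − (-35)·(+0.1)] / 29725 = -0.0009588
Flow direction (−∇h) has components (-0.0007233 E, +0.0009588 N).
Azimuth = atan2(E, N) = atan2(-0.0007233, +0.0009588) = 323.0° ≈ 323°.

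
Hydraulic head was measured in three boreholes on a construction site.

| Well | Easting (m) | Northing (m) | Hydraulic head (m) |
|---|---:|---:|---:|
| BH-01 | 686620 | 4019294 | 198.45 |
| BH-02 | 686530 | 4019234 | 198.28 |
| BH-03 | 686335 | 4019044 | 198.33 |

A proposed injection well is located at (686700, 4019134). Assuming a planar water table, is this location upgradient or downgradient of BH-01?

upgradient

Taking BH-01 as reference: BH-02−BH-01 = (-90, -60, -0.17); BH-03−BH-01 = (-285, -250, -0.12).
Determinant of the coordinate differences = (-90)·(-250) − (-285)·(-60) = 5400.
∂h/∂x = [(-0.17)·(-250) − (-0.12)·(-60)] / 5400 = +0.006537
∂h/∂y = [(-90)·(-0.12) − (-285)·(-0.17)] / 5400 = -0.006972
Head at (686700, 4019134) = 198.45 + (+0.006537)·(80) + (-0.006972)·(-160) = 200.09 m.
That is higher than the 198.45 m at BH-01, so the point is upgradient.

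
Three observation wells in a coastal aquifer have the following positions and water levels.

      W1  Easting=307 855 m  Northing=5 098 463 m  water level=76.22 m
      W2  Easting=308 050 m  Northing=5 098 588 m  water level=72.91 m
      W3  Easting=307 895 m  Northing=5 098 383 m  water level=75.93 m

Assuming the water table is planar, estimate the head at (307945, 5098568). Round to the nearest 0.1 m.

74.5 m

Three-point gradient (reference W1): Δ to W2 = (195, 125, -3.31), Δ to W3 = (40, -80, -0.29).
∂h/∂x = -0.01461, ∂h/∂y = -0.003682 (det = -20600).
h(307945, 5098568) = 76.22 + (-0.01461)·(90) + (-0.003682)·(105) = 76.22 -1.315 -0.387 = 74.518 m.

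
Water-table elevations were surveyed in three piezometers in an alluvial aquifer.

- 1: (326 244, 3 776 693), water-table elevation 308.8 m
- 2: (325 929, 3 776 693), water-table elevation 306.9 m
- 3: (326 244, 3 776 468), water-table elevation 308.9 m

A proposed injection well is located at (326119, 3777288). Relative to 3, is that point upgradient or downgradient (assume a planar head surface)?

downgradient

∂h/∂x = (306.9 − 308.8) / (325929 − 326244) = +0.006032
∂h/∂y = (308.9 − 308.8) / (3776468 − 3776693) = -0.0004444
Head at (326119, 3777288) = 308.8 + (+0.006032)·(-125) + (-0.0004444)·(595) = 307.78 m.
That is lower than the 308.9 m at 3, so the point is downgradient.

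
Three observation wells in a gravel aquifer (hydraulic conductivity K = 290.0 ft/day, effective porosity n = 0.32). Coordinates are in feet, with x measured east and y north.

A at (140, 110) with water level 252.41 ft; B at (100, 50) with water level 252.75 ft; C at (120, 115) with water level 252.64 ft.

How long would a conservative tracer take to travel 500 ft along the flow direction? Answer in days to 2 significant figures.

49 days

Differences from A: to B (Δx, Δy, Δh) = (-40, -60, +0.34); to C = (-20, 5, +0.23).
Solve a·Δx + b·Δy = Δh: det = (-40)·5 − (-20)·(-60) = -1400.
∂h/∂x = [(+0.34)·5 − (+0.23)·(-60)] / -1400 = -0.01107
∂h/∂y = [(-40)·(+0.23) − (-20)·(+0.34)] / -1400 = +0.001714
|∇h| = √(-0.01107² + 0.001714²) = 0.0112
Seepage velocity v = K·i/n = 290.0 × 0.0112 / 0.32 = 10.15 ft/day.
t = 500 / 10.15 = 49.26 days.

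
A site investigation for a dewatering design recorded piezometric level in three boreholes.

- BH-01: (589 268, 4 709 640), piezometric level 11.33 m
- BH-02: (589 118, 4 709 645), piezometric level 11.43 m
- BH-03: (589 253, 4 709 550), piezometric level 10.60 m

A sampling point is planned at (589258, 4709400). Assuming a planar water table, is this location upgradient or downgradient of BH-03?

downgradient

Taking BH-01 as reference: BH-02−BH-01 = (-150, 5, +0.10); BH-03−BH-01 = (-15, -90, -0.73).
Solve a·Δx + b·Δy = Δh: det = (-150)·(-90) − (-15)·5 = 13575.
∂h/∂x = [(+0.10)·(-90) − (-0.73)·5] / 13575 = -0.0003941
∂h/∂y = [(-150)·(-0.73) − (-15)·(+0.10)] / 13575 = +0.008177
Head at (589258, 4709400) = 11.33 + (-0.0003941)·(-10) + (+0.008177)·(-240) = 9.37 m.
That is lower than the 10.60 m at BH-03, so the point is downgradient.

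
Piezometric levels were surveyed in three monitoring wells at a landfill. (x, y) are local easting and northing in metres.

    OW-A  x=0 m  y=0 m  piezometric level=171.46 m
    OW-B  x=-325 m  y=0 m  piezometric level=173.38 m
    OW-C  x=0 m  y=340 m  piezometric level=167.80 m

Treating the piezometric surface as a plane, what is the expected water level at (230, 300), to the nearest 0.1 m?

166.9 m

∂h/∂x = (173.38 − 171.46) / (-325 − 0) = -0.005908
∂h/∂y = (167.80 − 171.46) / (340 − 0) = -0.01076
h(230, 300) = 171.46 + (-0.005908)·(230) + (-0.01076)·(300) = 171.46 -1.359 -3.229 = 166.872 m.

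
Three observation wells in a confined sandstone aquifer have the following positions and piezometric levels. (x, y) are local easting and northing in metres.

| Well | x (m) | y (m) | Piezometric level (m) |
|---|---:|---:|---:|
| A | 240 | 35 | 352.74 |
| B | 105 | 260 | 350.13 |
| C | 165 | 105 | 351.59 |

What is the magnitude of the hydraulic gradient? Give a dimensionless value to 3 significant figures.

0.0116

Differences from A: to B (Δx, Δy, Δh) = (-135, 225, -2.61); to C = (-75, 70, -1.15).
Solve a·Δx + b·Δy = Δh: det = (-135)·70 − (-75)·225 = 7425.
∂h/∂x = [(-2.61)·70 − (-1.15)·225] / 7425 = +0.01024
∂h/∂y = [(-135)·(-1.15) − (-75)·(-2.61)] / 7425 = -0.005455
|∇h| = √(0.01024² + -0.005455²) = 0.0116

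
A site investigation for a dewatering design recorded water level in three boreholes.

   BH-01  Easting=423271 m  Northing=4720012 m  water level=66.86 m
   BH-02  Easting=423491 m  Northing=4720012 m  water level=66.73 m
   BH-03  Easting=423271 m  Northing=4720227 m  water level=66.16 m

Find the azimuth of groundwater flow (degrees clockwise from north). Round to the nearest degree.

∂h/∂x = (66.73 − 66.86) / (423491 − 423271) = -0.0005909
∂h/∂y = (66.16 − 66.86) / (4720227 − 4720012) = -0.003256
Flow direction (−∇h) has components (+0.0005909 E, +0.003256 N).
Azimuth = atan2(E, N) = atan2(+0.0005909, +0.003256) = 10.3° ≈ 010°.

010°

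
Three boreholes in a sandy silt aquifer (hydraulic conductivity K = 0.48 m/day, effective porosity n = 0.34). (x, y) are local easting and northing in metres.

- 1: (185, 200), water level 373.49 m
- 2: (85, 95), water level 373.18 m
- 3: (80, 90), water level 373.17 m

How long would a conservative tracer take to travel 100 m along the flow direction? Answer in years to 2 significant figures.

6.5 years

With h = a·x + b·y + c and 1 as origin, the differences give:
  (-100)·a + (-105)·b = -0.31
  (-105)·a + (-110)·b = -0.32
Eliminate b (×(-110) and ×(-105), subtract): -25·a = 0.500 → a = ∂h/∂x = -0.02000
Back-substitute: b = ∂h/∂y = +0.02200.
|∇h| = √(-0.02000² + 0.02200²) = 0.02973
Seepage velocity v = K·i/n = 0.48 × 0.02973 / 0.34 = 0.04197 m/day.
t = 100 / 0.04197 = 2383 days = 6.52 years.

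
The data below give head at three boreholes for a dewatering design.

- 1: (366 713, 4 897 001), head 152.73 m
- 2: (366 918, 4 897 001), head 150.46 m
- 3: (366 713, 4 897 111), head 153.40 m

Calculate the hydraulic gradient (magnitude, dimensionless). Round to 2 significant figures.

0.013

∂h/∂x = (150.46 − 152.73) / (366918 − 366713) = -0.01107
∂h/∂y = (153.40 − 152.73) / (4897111 − 4897001) = +0.006091
|∇h| = √(-0.01107² + 0.006091²) = 0.01264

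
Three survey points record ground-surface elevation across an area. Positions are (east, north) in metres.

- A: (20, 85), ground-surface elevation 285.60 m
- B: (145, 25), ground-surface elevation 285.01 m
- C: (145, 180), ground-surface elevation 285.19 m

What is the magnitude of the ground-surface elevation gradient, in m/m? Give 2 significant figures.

Differences from A: to B (Δx, Δy, Δh) = (125, -60, -0.59); to C = (125, 95, -0.41).
Determinant of the coordinate differences = 125·95 − 125·(-60) = 19375.
∂z/∂x = [(-0.59)·95 − (-0.41)·(-60)] / 19375 = -0.004163
∂z/∂y = [125·(-0.41) − 125·(-0.59)] / 19375 = +0.001161
|∇f| = √(-0.004163² + 0.001161²) = 0.004322 m/m

0.0043 m/m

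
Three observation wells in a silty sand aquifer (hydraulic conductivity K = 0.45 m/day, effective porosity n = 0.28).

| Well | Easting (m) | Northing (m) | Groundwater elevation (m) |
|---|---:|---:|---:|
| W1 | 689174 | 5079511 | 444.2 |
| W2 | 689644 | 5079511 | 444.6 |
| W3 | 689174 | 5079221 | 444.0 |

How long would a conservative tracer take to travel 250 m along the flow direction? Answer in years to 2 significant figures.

390 years

∂h/∂x = (444.6 − 444.2) / (689644 − 689174) = +0.0008511
∂h/∂y = (444.0 − 444.2) / (5079221 − 5079511) = +0.0006897
|∇h| = √(0.0008511² + 0.0006897²) = 0.001095
Seepage velocity v = K·i/n = 0.45 × 0.001095 / 0.28 = 0.00176 m/day.
t = 250 / 0.00176 = 1.42e+05 days = 389 years.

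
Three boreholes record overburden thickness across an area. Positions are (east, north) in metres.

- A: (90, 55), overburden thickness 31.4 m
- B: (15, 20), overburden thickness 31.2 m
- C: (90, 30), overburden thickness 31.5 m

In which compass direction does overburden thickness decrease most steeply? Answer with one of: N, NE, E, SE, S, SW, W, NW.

Taking A as reference: B−A = (-75, -35, -0.2); C−A = (0, -25, +0.1).
Solve a·Δx + b·Δy = Δd: det = (-75)·(-25) − 0·(-35) = 1875.
∂d/∂x = [(-0.2)·(-25) − (+0.1)·(-35)] / 1875 = +0.004533
∂d/∂y = [(-75)·(+0.1) − 0·(-0.2)] / 1875 = -0.004000
Steepest decrease is along −∇f = (-0.004533 E, +0.004000 N) → northwest.

NW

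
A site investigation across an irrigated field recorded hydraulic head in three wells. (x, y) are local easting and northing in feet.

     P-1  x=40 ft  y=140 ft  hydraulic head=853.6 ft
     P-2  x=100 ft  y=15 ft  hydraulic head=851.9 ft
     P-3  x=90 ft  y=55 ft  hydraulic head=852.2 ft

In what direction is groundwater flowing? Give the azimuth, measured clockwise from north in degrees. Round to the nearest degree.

092°

Three-point gradient (reference P-1): Δ to P-2 = (60, -125, -1.7), Δ to P-3 = (50, -85, -1.4).
∂h/∂x = -0.02652, ∂h/∂y = +0.0008696 (det = 1150).
Flow direction (−∇h) has components (+0.02652 E, -0.0008696 N).
Azimuth = atan2(E, N) = atan2(+0.02652, -0.0008696) = 91.9° ≈ 092°.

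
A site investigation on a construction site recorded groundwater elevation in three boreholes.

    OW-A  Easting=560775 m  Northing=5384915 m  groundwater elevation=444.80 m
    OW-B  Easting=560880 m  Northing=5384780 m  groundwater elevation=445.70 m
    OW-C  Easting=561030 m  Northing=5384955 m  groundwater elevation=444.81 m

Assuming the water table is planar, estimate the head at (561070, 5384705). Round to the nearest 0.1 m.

Differences from OW-A: to OW-B (Δx, Δy, Δh) = (105, -135, +0.90); to OW-C = (255, 40, +0.01).
Solve a·Δx + b·Δy = Δh: det = 105·40 − 255·(-135) = 38625.
∂h/∂x = [(+0.90)·40 − (+0.01)·(-135)] / 38625 = +0.0009670
∂h/∂y = [105·(+0.01) − 255·(+0.90)] / 38625 = -0.005915
h(561070, 5384705) = 444.80 + (+0.0009670)·(295) + (-0.005915)·(-210) = 444.80 +0.285 +1.242 = 446.327 m.

446.3 m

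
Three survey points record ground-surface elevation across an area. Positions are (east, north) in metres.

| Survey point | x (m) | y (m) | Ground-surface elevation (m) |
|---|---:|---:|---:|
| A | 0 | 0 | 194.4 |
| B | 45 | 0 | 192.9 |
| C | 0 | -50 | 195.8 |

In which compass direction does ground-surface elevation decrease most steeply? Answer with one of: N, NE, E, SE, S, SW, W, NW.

NE

∂z/∂x = (192.9 − 194.4) / (45 − 0) = -0.03333
∂z/∂y = (195.8 − 194.4) / (-50 − 0) = -0.02800
Steepest decrease is along −∇f = (+0.03333 E, +0.02800 N) → northeast.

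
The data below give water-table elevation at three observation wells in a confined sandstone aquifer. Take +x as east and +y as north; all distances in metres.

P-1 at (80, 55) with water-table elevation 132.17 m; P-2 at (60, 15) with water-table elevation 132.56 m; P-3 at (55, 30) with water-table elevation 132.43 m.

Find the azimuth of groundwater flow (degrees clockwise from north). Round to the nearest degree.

008°

Taking P-1 as reference: P-2−P-1 = (-20, -40, +0.39); P-3−P-1 = (-25, -25, +0.26).
Determinant of the coordinate differences = (-20)·(-25) − (-25)·(-40) = -500.
∂h/∂x = [(+0.39)·(-25) − (+0.26)·(-40)] / -500 = -0.001300
∂h/∂y = [(-20)·(+0.26) − (-25)·(+0.39)] / -500 = -0.009100
Flow direction (−∇h) has components (+0.001300 E, +0.009100 N).
Azimuth = atan2(E, N) = atan2(+0.001300, +0.009100) = 8.1° ≈ 008°.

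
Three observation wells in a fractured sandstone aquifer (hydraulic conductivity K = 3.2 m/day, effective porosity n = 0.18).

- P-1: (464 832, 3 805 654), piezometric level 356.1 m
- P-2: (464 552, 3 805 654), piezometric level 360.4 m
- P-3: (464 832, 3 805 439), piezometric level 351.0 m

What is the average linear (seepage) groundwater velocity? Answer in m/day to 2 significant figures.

0.50 m/day

∂h/∂x = (360.4 − 356.1) / (464552 − 464832) = -0.01536
∂h/∂y = (351.0 − 356.1) / (3805439 − 3805654) = +0.02372
|∇h| = √(-0.01536² + 0.02372²) = 0.02826
Seepage velocity v = K·i/n = 3.2 × 0.02826 / 0.18 = 0.5024 m/day.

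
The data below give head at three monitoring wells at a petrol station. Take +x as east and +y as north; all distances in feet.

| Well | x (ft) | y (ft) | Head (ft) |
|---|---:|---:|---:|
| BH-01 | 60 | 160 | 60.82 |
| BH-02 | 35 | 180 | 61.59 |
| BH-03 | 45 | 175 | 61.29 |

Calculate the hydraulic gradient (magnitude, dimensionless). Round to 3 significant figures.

Differences from BH-01: to BH-02 (Δx, Δy, Δh) = (-25, 20, +0.77); to BH-03 = (-15, 15, +0.47).
Determinant of the coordinate differences = (-25)·15 − (-15)·20 = -75.
∂h/∂x = [(+0.77)·15 − (+0.47)·20] / -75 = -0.02867
∂h/∂y = [(-25)·(+0.47) − (-15)·(+0.77)] / -75 = +0.002667
|∇h| = √(-0.02867² + 0.002667²) = 0.02879

0.0288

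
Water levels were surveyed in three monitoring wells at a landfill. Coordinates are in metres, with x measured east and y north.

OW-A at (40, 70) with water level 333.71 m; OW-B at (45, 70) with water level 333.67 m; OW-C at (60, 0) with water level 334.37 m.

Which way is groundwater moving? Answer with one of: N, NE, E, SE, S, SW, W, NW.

Three-point gradient (reference OW-A): Δ to OW-B = (5, 0, -0.04), Δ to OW-C = (20, -70, +0.66).
∂h/∂x = -0.008000, ∂h/∂y = -0.01171 (det = -350).
Flow = −∇h = (+0.008000 east, +0.01171 north), which points northeast.

NE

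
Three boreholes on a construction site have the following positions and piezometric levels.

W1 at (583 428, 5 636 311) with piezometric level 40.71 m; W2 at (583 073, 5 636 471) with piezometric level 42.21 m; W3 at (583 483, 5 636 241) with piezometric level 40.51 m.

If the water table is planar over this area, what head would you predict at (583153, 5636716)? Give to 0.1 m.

Differences from W1: to W2 (Δx, Δy, Δh) = (-355, 160, +1.50); to W3 = (55, -70, -0.20).
Determinant of the coordinate differences = (-355)·(-70) − 55·160 = 16050.
∂h/∂x = [(+1.50)·(-70) − (-0.20)·160] / 16050 = -0.004548
∂h/∂y = [(-355)·(-0.20) − 55·(+1.50)] / 16050 = -0.0007165
h(583153, 5636716) = 40.71 + (-0.004548)·(-275) + (-0.0007165)·(405) = 40.71 +1.251 -0.290 = 41.671 m.

41.7 m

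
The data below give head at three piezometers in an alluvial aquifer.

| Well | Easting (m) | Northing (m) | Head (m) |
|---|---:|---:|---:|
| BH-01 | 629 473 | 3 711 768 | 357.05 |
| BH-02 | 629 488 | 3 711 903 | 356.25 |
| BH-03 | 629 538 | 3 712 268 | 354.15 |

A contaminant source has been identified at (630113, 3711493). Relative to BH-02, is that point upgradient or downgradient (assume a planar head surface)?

upgradient

Differences from BH-01: to BH-02 (Δx, Δy, Δh) = (15, 135, -0.80); to BH-03 = (65, 500, -2.90).
Determinant of the coordinate differences = 15·500 − 65·135 = -1275.
∂h/∂x = [(-0.80)·500 − (-2.90)·135] / -1275 = +0.006667
∂h/∂y = [15·(-2.90) − 65·(-0.80)] / -1275 = -0.006667
Head at (630113, 3711493) = 357.05 + (+0.006667)·(640) + (-0.006667)·(-275) = 363.15 m.
That is higher than the 356.25 m at BH-02, so the point is upgradient.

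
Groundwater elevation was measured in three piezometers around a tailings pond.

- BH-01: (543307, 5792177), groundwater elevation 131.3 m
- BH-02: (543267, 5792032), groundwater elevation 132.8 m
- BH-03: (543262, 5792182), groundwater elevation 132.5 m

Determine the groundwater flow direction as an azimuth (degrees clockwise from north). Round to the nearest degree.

084°

With h = a·x + b·y + c and BH-01 as origin, the differences give:
  (-40)·a + (-145)·b = +1.5
  (-45)·a + 5·b = +1.2
Eliminate b (×5 and ×(-145), subtract): -6725·a = 181.50 → a = ∂h/∂x = -0.02699
Back-substitute: b = ∂h/∂y = -0.002900.
Flow direction (−∇h) has components (+0.02699 E, +0.002900 N).
Azimuth = atan2(E, N) = atan2(+0.02699, +0.002900) = 83.9° ≈ 084°.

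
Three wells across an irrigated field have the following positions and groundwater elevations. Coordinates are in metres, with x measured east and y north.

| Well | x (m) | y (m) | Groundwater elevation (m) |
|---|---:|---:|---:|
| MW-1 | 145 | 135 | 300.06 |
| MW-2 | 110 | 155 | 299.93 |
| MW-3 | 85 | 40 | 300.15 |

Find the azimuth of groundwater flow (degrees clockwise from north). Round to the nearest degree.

316°

Differences from MW-1: to MW-2 (Δx, Δy, Δh) = (-35, 20, -0.13); to MW-3 = (-60, -95, +0.09).
Solve a·Δx + b·Δy = Δh: det = (-35)·(-95) − (-60)·20 = 4525.
∂h/∂x = [(-0.13)·(-95) − (+0.09)·20] / 4525 = +0.002331
∂h/∂y = [(-35)·(+0.09) − (-60)·(-0.13)] / 4525 = -0.002420
Flow direction (−∇h) has components (-0.002331 E, +0.002420 N).
Azimuth = atan2(E, N) = atan2(-0.002331, +0.002420) = 316.1° ≈ 316°.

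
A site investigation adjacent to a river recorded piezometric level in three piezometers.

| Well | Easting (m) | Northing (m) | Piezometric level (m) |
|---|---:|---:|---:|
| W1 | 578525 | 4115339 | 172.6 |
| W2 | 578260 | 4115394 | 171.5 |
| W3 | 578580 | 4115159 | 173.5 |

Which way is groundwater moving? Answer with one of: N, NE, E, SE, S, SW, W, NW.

Taking W1 as reference: W2−W1 = (-265, 55, -1.1); W3−W1 = (55, -180, +0.9).
Solve a·Δx + b·Δy = Δh: det = (-265)·(-180) − 55·55 = 44675.
∂h/∂x = [(-1.1)·(-180) − (+0.9)·55] / 44675 = +0.003324
∂h/∂y = [(-265)·(+0.9) − 55·(-1.1)] / 44675 = -0.003984
Flow = −∇h = (-0.003324 east, +0.003984 north), which points northwest.

NW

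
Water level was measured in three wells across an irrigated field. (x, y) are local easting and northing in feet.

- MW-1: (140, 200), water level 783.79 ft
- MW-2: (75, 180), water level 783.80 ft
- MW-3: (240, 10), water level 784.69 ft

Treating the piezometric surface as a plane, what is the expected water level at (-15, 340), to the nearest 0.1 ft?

783.0 ft

With h = a·x + b·y + c and MW-1 as origin, the differences give:
  (-65)·a + (-20)·b = +0.01
  100·a + (-190)·b = +0.90
Eliminate b (×(-190) and ×(-20), subtract): 14350·a = 16.100 → a = ∂h/∂x = +0.001122
Back-substitute: b = ∂h/∂y = -0.004146.
h(-15, 340) = 783.79 + (+0.001122)·(-155) + (-0.004146)·(140) = 783.79 -0.174 -0.580 = 783.036 ft.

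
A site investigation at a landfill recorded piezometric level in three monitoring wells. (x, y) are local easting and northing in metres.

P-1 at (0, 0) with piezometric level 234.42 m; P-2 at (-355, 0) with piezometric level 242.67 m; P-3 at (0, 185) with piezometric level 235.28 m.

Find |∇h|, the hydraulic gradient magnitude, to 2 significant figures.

0.024

∂h/∂x = (242.67 − 234.42) / (-355 − 0) = -0.02324
∂h/∂y = (235.28 − 234.42) / (185 − 0) = +0.004649
|∇h| = √(-0.02324² + 0.004649²) = 0.0237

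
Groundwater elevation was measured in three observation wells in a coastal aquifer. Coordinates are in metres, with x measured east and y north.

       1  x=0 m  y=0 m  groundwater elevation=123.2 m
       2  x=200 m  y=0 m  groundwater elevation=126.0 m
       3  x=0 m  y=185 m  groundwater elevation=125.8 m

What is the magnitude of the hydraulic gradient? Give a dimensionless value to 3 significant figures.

∂h/∂x = (126.0 − 123.2) / (200 − 0) = +0.01400
∂h/∂y = (125.8 − 123.2) / (185 − 0) = +0.01405
|∇h| = √(0.01400² + 0.01405²) = 0.01983

0.0198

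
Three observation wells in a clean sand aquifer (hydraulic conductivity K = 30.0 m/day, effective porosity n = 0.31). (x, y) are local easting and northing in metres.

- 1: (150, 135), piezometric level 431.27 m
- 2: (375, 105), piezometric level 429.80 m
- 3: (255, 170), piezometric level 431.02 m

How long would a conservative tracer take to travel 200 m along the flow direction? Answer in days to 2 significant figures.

200 days

Three-point gradient (reference 1): Δ to 2 = (225, -30, -1.47), Δ to 3 = (105, 35, -0.25).
∂h/∂x = -0.005347, ∂h/∂y = +0.008898 (det = 11025).
|∇h| = √(-0.005347² + 0.008898²) = 0.01038
Seepage velocity v = K·i/n = 30.0 × 0.01038 / 0.31 = 1.005 m/day.
t = 200 / 1.005 = 199 days.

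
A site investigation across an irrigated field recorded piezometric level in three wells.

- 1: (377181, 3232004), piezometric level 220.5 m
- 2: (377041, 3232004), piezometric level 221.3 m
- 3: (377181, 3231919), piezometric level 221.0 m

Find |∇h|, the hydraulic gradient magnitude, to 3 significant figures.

∂h/∂x = (221.3 − 220.5) / (377041 − 377181) = -0.005714
∂h/∂y = (221.0 − 220.5) / (3231919 − 3232004) = -0.005882
|∇h| = √(-0.005714² + -0.005882²) = 0.0082

0.00820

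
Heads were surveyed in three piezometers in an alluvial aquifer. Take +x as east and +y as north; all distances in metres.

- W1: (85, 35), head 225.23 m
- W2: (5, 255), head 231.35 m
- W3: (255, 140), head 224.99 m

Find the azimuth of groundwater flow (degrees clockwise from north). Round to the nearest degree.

146°

Taking W1 as reference: W2−W1 = (-80, 220, +6.12); W3−W1 = (170, 105, -0.24).
Determinant of the coordinate differences = (-80)·105 − 170·220 = -45800.
∂h/∂x = [(+6.12)·105 − (-0.24)·220] / -45800 = -0.01518
∂h/∂y = [(-80)·(-0.24) − 170·(+6.12)] / -45800 = +0.02230
Flow direction (−∇h) has components (+0.01518 E, -0.02230 N).
Azimuth = atan2(E, N) = atan2(+0.01518, -0.02230) = 145.7° ≈ 146°.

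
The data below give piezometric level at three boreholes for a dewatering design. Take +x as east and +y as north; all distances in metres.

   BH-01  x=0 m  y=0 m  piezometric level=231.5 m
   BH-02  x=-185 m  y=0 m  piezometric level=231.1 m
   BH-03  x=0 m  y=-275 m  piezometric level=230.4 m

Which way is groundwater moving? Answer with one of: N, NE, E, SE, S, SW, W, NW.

∂h/∂x = (231.1 − 231.5) / (-185 − 0) = +0.002162
∂h/∂y = (230.4 − 231.5) / (-275 − 0) = +0.004000
Flow = −∇h = (-0.002162 east, -0.004000 north), which points southwest.

SW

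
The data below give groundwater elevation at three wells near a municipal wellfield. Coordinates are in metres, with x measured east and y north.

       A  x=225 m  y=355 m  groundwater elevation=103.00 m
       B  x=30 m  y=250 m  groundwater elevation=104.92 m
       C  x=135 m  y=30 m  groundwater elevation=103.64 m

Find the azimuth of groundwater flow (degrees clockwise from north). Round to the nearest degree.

095°

Taking A as reference: B−A = (-195, -105, +1.92); C−A = (-90, -325, +0.64).
Determinant of the coordinate differences = (-195)·(-325) − (-90)·(-105) = 53925.
∂h/∂x = [(+1.92)·(-325) − (+0.64)·(-105)] / 53925 = -0.01033
∂h/∂y = [(-195)·(+0.64) − (-90)·(+1.92)] / 53925 = +0.0008901
Flow direction (−∇h) has components (+0.01033 E, -0.0008901 N).
Azimuth = atan2(E, N) = atan2(+0.01033, -0.0008901) = 94.9° ≈ 095°.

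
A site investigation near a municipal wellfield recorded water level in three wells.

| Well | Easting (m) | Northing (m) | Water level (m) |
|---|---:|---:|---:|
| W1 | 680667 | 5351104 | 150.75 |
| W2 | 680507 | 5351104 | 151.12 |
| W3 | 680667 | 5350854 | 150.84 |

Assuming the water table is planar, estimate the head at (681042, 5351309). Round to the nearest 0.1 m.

149.8 m

∂h/∂x = (151.12 − 150.75) / (680507 − 680667) = -0.002313
∂h/∂y = (150.84 − 150.75) / (5350854 − 5351104) = -0.0003600
h(681042, 5351309) = 150.75 + (-0.002313)·(375) + (-0.0003600)·(205) = 150.75 -0.867 -0.074 = 149.809 m.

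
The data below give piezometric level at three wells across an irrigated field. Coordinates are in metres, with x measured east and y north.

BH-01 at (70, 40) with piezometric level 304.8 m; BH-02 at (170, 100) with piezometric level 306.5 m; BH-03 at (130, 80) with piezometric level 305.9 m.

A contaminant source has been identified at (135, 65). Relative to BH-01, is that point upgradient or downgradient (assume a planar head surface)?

Differences from BH-01: to BH-02 (Δx, Δy, Δh) = (100, 60, +1.7); to BH-03 = (60, 40, +1.1).
Determinant of the coordinate differences = 100·40 − 60·60 = 400.
∂h/∂x = [(+1.7)·40 − (+1.1)·60] / 400 = +0.005000
∂h/∂y = [100·(+1.1) − 60·(+1.7)] / 400 = +0.02000
Head at (135, 65) = 304.8 + (+0.005000)·(65) + (+0.02000)·(25) = 305.63 m.
That is higher than the 304.8 m at BH-01, so the point is upgradient.

upgradient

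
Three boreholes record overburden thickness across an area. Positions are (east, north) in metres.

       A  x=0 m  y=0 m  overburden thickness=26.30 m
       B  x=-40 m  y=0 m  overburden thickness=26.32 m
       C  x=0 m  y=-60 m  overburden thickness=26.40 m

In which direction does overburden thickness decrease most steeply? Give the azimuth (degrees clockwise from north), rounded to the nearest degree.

017°

∂d/∂x = (26.32 − 26.30) / (-40 − 0) = -0.0005000
∂d/∂y = (26.40 − 26.30) / (-60 − 0) = -0.001667
Steepest decrease is along −∇f: components (+0.0005000 E, +0.001667 N).
Azimuth = atan2(+0.0005000, +0.001667) = 16.7° ≈ 017°.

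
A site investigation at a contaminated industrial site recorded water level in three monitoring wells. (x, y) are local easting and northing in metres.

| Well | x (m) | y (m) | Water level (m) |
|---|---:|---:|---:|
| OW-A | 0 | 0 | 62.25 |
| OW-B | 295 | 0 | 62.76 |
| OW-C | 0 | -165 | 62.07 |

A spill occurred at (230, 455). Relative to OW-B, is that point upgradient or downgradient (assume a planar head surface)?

upgradient

∂h/∂x = (62.76 − 62.25) / (295 − 0) = +0.001729
∂h/∂y = (62.07 − 62.25) / (-165 − 0) = +0.001091
Head at (230, 455) = 62.25 + (+0.001729)·(230) + (+0.001091)·(455) = 63.14 m.
That is higher than the 62.76 m at OW-B, so the point is upgradient.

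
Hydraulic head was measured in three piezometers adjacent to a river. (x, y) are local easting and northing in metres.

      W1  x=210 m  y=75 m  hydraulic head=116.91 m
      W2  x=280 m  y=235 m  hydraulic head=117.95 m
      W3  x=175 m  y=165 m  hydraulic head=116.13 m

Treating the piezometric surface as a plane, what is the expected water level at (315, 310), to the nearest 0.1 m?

118.5 m

Taking W1 as reference: W2−W1 = (70, 160, +1.04); W3−W1 = (-35, 90, -0.78).
Determinant of the coordinate differences = 70·90 − (-35)·160 = 11900.
∂h/∂x = [(+1.04)·90 − (-0.78)·160] / 11900 = +0.01835
∂h/∂y = [70·(-0.78) − (-35)·(+1.04)] / 11900 = -0.001529
h(315, 310) = 116.91 + (+0.01835)·(105) + (-0.001529)·(235) = 116.91 +1.927 -0.359 = 118.478 m.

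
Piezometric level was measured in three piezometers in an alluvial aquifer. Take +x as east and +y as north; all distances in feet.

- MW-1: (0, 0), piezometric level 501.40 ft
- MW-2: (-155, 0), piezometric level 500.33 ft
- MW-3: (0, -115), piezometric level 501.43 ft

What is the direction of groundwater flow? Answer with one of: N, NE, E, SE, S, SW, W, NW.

∂h/∂x = (500.33 − 501.40) / (-155 − 0) = +0.006903
∂h/∂y = (501.43 − 501.40) / (-115 − 0) = -0.0002609
Flow = −∇h = (-0.006903 east, +0.0002609 north), which points west.

W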